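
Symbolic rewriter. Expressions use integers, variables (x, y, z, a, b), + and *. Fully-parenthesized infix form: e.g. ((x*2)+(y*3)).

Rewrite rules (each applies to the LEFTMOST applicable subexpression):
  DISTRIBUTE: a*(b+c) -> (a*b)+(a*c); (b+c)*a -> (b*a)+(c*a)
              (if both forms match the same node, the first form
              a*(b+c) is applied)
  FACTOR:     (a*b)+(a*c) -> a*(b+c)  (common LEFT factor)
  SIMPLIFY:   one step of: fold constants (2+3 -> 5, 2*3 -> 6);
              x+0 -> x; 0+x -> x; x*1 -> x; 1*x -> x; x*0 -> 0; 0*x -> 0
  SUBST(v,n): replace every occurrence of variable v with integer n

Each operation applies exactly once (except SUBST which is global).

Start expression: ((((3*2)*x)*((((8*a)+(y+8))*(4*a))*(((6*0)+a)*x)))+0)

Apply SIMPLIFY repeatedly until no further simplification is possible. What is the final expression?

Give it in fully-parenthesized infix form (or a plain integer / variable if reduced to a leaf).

Start: ((((3*2)*x)*((((8*a)+(y+8))*(4*a))*(((6*0)+a)*x)))+0)
Step 1: at root: ((((3*2)*x)*((((8*a)+(y+8))*(4*a))*(((6*0)+a)*x)))+0) -> (((3*2)*x)*((((8*a)+(y+8))*(4*a))*(((6*0)+a)*x))); overall: ((((3*2)*x)*((((8*a)+(y+8))*(4*a))*(((6*0)+a)*x)))+0) -> (((3*2)*x)*((((8*a)+(y+8))*(4*a))*(((6*0)+a)*x)))
Step 2: at LL: (3*2) -> 6; overall: (((3*2)*x)*((((8*a)+(y+8))*(4*a))*(((6*0)+a)*x))) -> ((6*x)*((((8*a)+(y+8))*(4*a))*(((6*0)+a)*x)))
Step 3: at RRLL: (6*0) -> 0; overall: ((6*x)*((((8*a)+(y+8))*(4*a))*(((6*0)+a)*x))) -> ((6*x)*((((8*a)+(y+8))*(4*a))*((0+a)*x)))
Step 4: at RRL: (0+a) -> a; overall: ((6*x)*((((8*a)+(y+8))*(4*a))*((0+a)*x))) -> ((6*x)*((((8*a)+(y+8))*(4*a))*(a*x)))
Fixed point: ((6*x)*((((8*a)+(y+8))*(4*a))*(a*x)))

Answer: ((6*x)*((((8*a)+(y+8))*(4*a))*(a*x)))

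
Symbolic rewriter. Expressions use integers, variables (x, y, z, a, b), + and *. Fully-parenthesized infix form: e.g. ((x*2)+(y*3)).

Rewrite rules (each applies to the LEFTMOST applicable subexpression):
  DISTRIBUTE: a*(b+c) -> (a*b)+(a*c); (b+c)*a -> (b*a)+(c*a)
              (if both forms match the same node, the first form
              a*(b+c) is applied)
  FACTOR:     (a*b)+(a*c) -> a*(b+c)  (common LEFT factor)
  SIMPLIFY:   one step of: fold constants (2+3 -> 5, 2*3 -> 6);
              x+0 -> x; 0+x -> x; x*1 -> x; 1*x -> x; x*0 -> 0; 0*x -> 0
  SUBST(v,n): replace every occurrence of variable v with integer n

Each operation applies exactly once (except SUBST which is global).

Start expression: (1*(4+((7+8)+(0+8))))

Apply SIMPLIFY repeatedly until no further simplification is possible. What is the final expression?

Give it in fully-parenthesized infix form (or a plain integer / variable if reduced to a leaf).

Start: (1*(4+((7+8)+(0+8))))
Step 1: at root: (1*(4+((7+8)+(0+8)))) -> (4+((7+8)+(0+8))); overall: (1*(4+((7+8)+(0+8)))) -> (4+((7+8)+(0+8)))
Step 2: at RL: (7+8) -> 15; overall: (4+((7+8)+(0+8))) -> (4+(15+(0+8)))
Step 3: at RR: (0+8) -> 8; overall: (4+(15+(0+8))) -> (4+(15+8))
Step 4: at R: (15+8) -> 23; overall: (4+(15+8)) -> (4+23)
Step 5: at root: (4+23) -> 27; overall: (4+23) -> 27
Fixed point: 27

Answer: 27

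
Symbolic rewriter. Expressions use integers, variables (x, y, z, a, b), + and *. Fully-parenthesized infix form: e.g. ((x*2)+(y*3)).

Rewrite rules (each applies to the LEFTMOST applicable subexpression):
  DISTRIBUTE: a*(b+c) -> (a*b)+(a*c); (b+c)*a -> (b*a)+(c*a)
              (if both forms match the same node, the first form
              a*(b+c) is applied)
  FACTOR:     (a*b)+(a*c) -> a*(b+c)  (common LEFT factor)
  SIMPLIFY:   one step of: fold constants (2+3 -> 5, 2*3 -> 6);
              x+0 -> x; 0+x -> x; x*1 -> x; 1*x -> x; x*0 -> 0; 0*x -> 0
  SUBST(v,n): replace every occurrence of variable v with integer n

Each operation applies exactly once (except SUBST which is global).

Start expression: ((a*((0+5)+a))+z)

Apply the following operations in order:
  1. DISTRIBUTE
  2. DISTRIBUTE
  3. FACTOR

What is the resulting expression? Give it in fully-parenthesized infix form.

Start: ((a*((0+5)+a))+z)
Apply DISTRIBUTE at L (target: (a*((0+5)+a))): ((a*((0+5)+a))+z) -> (((a*(0+5))+(a*a))+z)
Apply DISTRIBUTE at LL (target: (a*(0+5))): (((a*(0+5))+(a*a))+z) -> ((((a*0)+(a*5))+(a*a))+z)
Apply FACTOR at LL (target: ((a*0)+(a*5))): ((((a*0)+(a*5))+(a*a))+z) -> (((a*(0+5))+(a*a))+z)

Answer: (((a*(0+5))+(a*a))+z)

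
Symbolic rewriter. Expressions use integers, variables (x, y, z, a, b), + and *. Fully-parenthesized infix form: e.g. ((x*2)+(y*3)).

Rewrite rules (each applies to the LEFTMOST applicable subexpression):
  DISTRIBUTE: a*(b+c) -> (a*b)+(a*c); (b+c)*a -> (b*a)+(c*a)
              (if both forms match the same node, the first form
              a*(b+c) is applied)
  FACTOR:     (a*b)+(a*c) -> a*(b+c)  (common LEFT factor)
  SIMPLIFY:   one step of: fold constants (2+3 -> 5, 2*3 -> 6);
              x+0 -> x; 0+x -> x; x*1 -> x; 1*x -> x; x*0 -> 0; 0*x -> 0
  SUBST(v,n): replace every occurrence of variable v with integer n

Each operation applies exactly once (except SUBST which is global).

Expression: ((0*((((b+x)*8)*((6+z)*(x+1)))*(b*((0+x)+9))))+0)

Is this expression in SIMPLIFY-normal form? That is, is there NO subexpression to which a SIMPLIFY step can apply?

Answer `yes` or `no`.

Expression: ((0*((((b+x)*8)*((6+z)*(x+1)))*(b*((0+x)+9))))+0)
Scanning for simplifiable subexpressions (pre-order)...
  at root: ((0*((((b+x)*8)*((6+z)*(x+1)))*(b*((0+x)+9))))+0) (SIMPLIFIABLE)
  at L: (0*((((b+x)*8)*((6+z)*(x+1)))*(b*((0+x)+9)))) (SIMPLIFIABLE)
  at LR: ((((b+x)*8)*((6+z)*(x+1)))*(b*((0+x)+9))) (not simplifiable)
  at LRL: (((b+x)*8)*((6+z)*(x+1))) (not simplifiable)
  at LRLL: ((b+x)*8) (not simplifiable)
  at LRLLL: (b+x) (not simplifiable)
  at LRLR: ((6+z)*(x+1)) (not simplifiable)
  at LRLRL: (6+z) (not simplifiable)
  at LRLRR: (x+1) (not simplifiable)
  at LRR: (b*((0+x)+9)) (not simplifiable)
  at LRRR: ((0+x)+9) (not simplifiable)
  at LRRRL: (0+x) (SIMPLIFIABLE)
Found simplifiable subexpr at path root: ((0*((((b+x)*8)*((6+z)*(x+1)))*(b*((0+x)+9))))+0)
One SIMPLIFY step would give: (0*((((b+x)*8)*((6+z)*(x+1)))*(b*((0+x)+9))))
-> NOT in normal form.

Answer: no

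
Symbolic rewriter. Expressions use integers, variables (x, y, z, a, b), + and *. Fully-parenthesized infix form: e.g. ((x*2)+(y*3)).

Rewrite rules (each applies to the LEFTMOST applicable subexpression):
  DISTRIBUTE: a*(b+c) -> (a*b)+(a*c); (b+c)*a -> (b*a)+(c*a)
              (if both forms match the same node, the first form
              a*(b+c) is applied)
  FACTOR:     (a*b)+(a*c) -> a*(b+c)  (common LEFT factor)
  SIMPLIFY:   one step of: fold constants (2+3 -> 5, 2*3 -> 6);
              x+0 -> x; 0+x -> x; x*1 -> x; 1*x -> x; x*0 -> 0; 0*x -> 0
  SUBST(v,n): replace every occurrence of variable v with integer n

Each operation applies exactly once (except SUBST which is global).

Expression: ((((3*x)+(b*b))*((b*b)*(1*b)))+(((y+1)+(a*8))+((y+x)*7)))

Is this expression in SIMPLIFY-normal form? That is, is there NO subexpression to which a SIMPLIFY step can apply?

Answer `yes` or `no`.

Answer: no

Derivation:
Expression: ((((3*x)+(b*b))*((b*b)*(1*b)))+(((y+1)+(a*8))+((y+x)*7)))
Scanning for simplifiable subexpressions (pre-order)...
  at root: ((((3*x)+(b*b))*((b*b)*(1*b)))+(((y+1)+(a*8))+((y+x)*7))) (not simplifiable)
  at L: (((3*x)+(b*b))*((b*b)*(1*b))) (not simplifiable)
  at LL: ((3*x)+(b*b)) (not simplifiable)
  at LLL: (3*x) (not simplifiable)
  at LLR: (b*b) (not simplifiable)
  at LR: ((b*b)*(1*b)) (not simplifiable)
  at LRL: (b*b) (not simplifiable)
  at LRR: (1*b) (SIMPLIFIABLE)
  at R: (((y+1)+(a*8))+((y+x)*7)) (not simplifiable)
  at RL: ((y+1)+(a*8)) (not simplifiable)
  at RLL: (y+1) (not simplifiable)
  at RLR: (a*8) (not simplifiable)
  at RR: ((y+x)*7) (not simplifiable)
  at RRL: (y+x) (not simplifiable)
Found simplifiable subexpr at path LRR: (1*b)
One SIMPLIFY step would give: ((((3*x)+(b*b))*((b*b)*b))+(((y+1)+(a*8))+((y+x)*7)))
-> NOT in normal form.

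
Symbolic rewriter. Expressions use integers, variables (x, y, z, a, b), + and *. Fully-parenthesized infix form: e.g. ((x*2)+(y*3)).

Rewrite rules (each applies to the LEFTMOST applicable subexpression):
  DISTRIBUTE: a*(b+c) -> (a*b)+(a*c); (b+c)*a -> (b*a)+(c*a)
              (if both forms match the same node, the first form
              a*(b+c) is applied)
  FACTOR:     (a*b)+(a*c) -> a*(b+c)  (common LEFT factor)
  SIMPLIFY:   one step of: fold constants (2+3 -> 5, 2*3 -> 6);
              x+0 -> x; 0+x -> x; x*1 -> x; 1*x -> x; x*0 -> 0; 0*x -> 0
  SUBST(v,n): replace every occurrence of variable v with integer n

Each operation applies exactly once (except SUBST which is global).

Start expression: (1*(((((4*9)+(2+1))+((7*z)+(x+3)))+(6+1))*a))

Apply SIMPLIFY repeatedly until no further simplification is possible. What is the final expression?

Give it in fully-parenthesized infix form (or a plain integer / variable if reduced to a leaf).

Start: (1*(((((4*9)+(2+1))+((7*z)+(x+3)))+(6+1))*a))
Step 1: at root: (1*(((((4*9)+(2+1))+((7*z)+(x+3)))+(6+1))*a)) -> (((((4*9)+(2+1))+((7*z)+(x+3)))+(6+1))*a); overall: (1*(((((4*9)+(2+1))+((7*z)+(x+3)))+(6+1))*a)) -> (((((4*9)+(2+1))+((7*z)+(x+3)))+(6+1))*a)
Step 2: at LLLL: (4*9) -> 36; overall: (((((4*9)+(2+1))+((7*z)+(x+3)))+(6+1))*a) -> ((((36+(2+1))+((7*z)+(x+3)))+(6+1))*a)
Step 3: at LLLR: (2+1) -> 3; overall: ((((36+(2+1))+((7*z)+(x+3)))+(6+1))*a) -> ((((36+3)+((7*z)+(x+3)))+(6+1))*a)
Step 4: at LLL: (36+3) -> 39; overall: ((((36+3)+((7*z)+(x+3)))+(6+1))*a) -> (((39+((7*z)+(x+3)))+(6+1))*a)
Step 5: at LR: (6+1) -> 7; overall: (((39+((7*z)+(x+3)))+(6+1))*a) -> (((39+((7*z)+(x+3)))+7)*a)
Fixed point: (((39+((7*z)+(x+3)))+7)*a)

Answer: (((39+((7*z)+(x+3)))+7)*a)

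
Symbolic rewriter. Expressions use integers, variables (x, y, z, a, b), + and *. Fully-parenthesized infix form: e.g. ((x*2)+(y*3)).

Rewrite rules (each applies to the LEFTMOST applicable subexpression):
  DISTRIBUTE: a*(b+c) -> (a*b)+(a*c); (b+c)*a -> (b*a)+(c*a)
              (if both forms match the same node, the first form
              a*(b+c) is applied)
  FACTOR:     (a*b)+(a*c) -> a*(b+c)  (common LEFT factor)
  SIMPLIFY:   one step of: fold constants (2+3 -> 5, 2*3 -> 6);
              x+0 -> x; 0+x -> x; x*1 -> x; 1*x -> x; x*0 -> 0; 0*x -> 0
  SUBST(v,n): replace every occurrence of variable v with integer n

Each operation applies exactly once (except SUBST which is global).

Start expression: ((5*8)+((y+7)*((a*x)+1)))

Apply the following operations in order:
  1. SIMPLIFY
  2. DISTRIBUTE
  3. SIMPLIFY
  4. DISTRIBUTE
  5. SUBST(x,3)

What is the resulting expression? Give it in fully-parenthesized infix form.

Answer: (40+(((y*(a*3))+(7*(a*3)))+(y+7)))

Derivation:
Start: ((5*8)+((y+7)*((a*x)+1)))
Apply SIMPLIFY at L (target: (5*8)): ((5*8)+((y+7)*((a*x)+1))) -> (40+((y+7)*((a*x)+1)))
Apply DISTRIBUTE at R (target: ((y+7)*((a*x)+1))): (40+((y+7)*((a*x)+1))) -> (40+(((y+7)*(a*x))+((y+7)*1)))
Apply SIMPLIFY at RR (target: ((y+7)*1)): (40+(((y+7)*(a*x))+((y+7)*1))) -> (40+(((y+7)*(a*x))+(y+7)))
Apply DISTRIBUTE at RL (target: ((y+7)*(a*x))): (40+(((y+7)*(a*x))+(y+7))) -> (40+(((y*(a*x))+(7*(a*x)))+(y+7)))
Apply SUBST(x,3): (40+(((y*(a*x))+(7*(a*x)))+(y+7))) -> (40+(((y*(a*3))+(7*(a*3)))+(y+7)))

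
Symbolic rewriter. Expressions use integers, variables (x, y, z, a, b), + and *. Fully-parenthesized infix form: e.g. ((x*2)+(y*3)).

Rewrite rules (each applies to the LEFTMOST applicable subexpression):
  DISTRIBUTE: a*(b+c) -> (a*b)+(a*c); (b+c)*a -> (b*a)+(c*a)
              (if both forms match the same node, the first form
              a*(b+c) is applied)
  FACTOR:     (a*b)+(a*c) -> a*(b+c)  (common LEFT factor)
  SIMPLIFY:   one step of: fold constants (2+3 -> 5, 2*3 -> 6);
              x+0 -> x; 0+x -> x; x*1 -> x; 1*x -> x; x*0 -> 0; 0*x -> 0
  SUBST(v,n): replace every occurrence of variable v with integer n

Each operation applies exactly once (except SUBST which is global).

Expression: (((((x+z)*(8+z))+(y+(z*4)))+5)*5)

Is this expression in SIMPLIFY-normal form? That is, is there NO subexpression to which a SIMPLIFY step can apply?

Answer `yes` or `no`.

Answer: yes

Derivation:
Expression: (((((x+z)*(8+z))+(y+(z*4)))+5)*5)
Scanning for simplifiable subexpressions (pre-order)...
  at root: (((((x+z)*(8+z))+(y+(z*4)))+5)*5) (not simplifiable)
  at L: ((((x+z)*(8+z))+(y+(z*4)))+5) (not simplifiable)
  at LL: (((x+z)*(8+z))+(y+(z*4))) (not simplifiable)
  at LLL: ((x+z)*(8+z)) (not simplifiable)
  at LLLL: (x+z) (not simplifiable)
  at LLLR: (8+z) (not simplifiable)
  at LLR: (y+(z*4)) (not simplifiable)
  at LLRR: (z*4) (not simplifiable)
Result: no simplifiable subexpression found -> normal form.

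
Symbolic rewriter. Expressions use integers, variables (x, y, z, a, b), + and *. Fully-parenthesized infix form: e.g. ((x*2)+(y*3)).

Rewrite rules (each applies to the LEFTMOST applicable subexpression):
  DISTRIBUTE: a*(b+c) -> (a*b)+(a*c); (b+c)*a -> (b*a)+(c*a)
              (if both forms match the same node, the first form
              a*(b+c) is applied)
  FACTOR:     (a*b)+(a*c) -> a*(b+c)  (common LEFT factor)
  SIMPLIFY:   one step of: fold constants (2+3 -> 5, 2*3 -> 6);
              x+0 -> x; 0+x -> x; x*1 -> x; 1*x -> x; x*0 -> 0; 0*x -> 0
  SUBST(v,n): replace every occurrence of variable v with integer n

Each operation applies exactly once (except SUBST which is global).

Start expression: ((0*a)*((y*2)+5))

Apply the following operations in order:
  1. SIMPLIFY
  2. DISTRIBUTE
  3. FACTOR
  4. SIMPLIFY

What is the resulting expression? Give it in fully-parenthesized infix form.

Answer: 0

Derivation:
Start: ((0*a)*((y*2)+5))
Apply SIMPLIFY at L (target: (0*a)): ((0*a)*((y*2)+5)) -> (0*((y*2)+5))
Apply DISTRIBUTE at root (target: (0*((y*2)+5))): (0*((y*2)+5)) -> ((0*(y*2))+(0*5))
Apply FACTOR at root (target: ((0*(y*2))+(0*5))): ((0*(y*2))+(0*5)) -> (0*((y*2)+5))
Apply SIMPLIFY at root (target: (0*((y*2)+5))): (0*((y*2)+5)) -> 0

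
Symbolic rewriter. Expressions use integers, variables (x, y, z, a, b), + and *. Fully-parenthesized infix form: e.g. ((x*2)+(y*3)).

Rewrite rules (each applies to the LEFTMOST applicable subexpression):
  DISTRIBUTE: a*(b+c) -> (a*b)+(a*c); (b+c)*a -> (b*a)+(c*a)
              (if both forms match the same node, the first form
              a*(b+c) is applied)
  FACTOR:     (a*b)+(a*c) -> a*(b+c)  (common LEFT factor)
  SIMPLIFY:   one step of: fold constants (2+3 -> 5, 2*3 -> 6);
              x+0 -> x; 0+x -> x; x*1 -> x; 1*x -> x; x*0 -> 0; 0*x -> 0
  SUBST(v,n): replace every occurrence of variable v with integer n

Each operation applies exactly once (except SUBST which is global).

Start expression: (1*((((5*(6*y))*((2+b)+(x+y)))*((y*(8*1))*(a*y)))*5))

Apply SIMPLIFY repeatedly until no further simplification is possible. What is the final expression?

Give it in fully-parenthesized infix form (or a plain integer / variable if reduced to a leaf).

Answer: ((((5*(6*y))*((2+b)+(x+y)))*((y*8)*(a*y)))*5)

Derivation:
Start: (1*((((5*(6*y))*((2+b)+(x+y)))*((y*(8*1))*(a*y)))*5))
Step 1: at root: (1*((((5*(6*y))*((2+b)+(x+y)))*((y*(8*1))*(a*y)))*5)) -> ((((5*(6*y))*((2+b)+(x+y)))*((y*(8*1))*(a*y)))*5); overall: (1*((((5*(6*y))*((2+b)+(x+y)))*((y*(8*1))*(a*y)))*5)) -> ((((5*(6*y))*((2+b)+(x+y)))*((y*(8*1))*(a*y)))*5)
Step 2: at LRLR: (8*1) -> 8; overall: ((((5*(6*y))*((2+b)+(x+y)))*((y*(8*1))*(a*y)))*5) -> ((((5*(6*y))*((2+b)+(x+y)))*((y*8)*(a*y)))*5)
Fixed point: ((((5*(6*y))*((2+b)+(x+y)))*((y*8)*(a*y)))*5)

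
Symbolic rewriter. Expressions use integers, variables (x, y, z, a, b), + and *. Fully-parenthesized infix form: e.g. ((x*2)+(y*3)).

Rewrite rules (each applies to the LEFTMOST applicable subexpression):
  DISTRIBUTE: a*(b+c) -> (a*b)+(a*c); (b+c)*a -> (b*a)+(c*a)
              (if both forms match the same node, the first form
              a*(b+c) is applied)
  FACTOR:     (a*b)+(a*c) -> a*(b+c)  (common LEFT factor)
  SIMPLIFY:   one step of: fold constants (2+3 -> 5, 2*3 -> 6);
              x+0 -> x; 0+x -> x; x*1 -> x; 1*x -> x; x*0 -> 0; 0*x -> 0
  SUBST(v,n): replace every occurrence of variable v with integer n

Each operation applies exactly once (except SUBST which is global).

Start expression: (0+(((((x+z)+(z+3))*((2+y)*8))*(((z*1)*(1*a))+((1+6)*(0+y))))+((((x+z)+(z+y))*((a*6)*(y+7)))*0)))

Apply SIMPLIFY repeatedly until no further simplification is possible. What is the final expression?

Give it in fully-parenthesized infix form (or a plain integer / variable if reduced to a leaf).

Answer: ((((x+z)+(z+3))*((2+y)*8))*((z*a)+(7*y)))

Derivation:
Start: (0+(((((x+z)+(z+3))*((2+y)*8))*(((z*1)*(1*a))+((1+6)*(0+y))))+((((x+z)+(z+y))*((a*6)*(y+7)))*0)))
Step 1: at root: (0+(((((x+z)+(z+3))*((2+y)*8))*(((z*1)*(1*a))+((1+6)*(0+y))))+((((x+z)+(z+y))*((a*6)*(y+7)))*0))) -> (((((x+z)+(z+3))*((2+y)*8))*(((z*1)*(1*a))+((1+6)*(0+y))))+((((x+z)+(z+y))*((a*6)*(y+7)))*0)); overall: (0+(((((x+z)+(z+3))*((2+y)*8))*(((z*1)*(1*a))+((1+6)*(0+y))))+((((x+z)+(z+y))*((a*6)*(y+7)))*0))) -> (((((x+z)+(z+3))*((2+y)*8))*(((z*1)*(1*a))+((1+6)*(0+y))))+((((x+z)+(z+y))*((a*6)*(y+7)))*0))
Step 2: at LRLL: (z*1) -> z; overall: (((((x+z)+(z+3))*((2+y)*8))*(((z*1)*(1*a))+((1+6)*(0+y))))+((((x+z)+(z+y))*((a*6)*(y+7)))*0)) -> (((((x+z)+(z+3))*((2+y)*8))*((z*(1*a))+((1+6)*(0+y))))+((((x+z)+(z+y))*((a*6)*(y+7)))*0))
Step 3: at LRLR: (1*a) -> a; overall: (((((x+z)+(z+3))*((2+y)*8))*((z*(1*a))+((1+6)*(0+y))))+((((x+z)+(z+y))*((a*6)*(y+7)))*0)) -> (((((x+z)+(z+3))*((2+y)*8))*((z*a)+((1+6)*(0+y))))+((((x+z)+(z+y))*((a*6)*(y+7)))*0))
Step 4: at LRRL: (1+6) -> 7; overall: (((((x+z)+(z+3))*((2+y)*8))*((z*a)+((1+6)*(0+y))))+((((x+z)+(z+y))*((a*6)*(y+7)))*0)) -> (((((x+z)+(z+3))*((2+y)*8))*((z*a)+(7*(0+y))))+((((x+z)+(z+y))*((a*6)*(y+7)))*0))
Step 5: at LRRR: (0+y) -> y; overall: (((((x+z)+(z+3))*((2+y)*8))*((z*a)+(7*(0+y))))+((((x+z)+(z+y))*((a*6)*(y+7)))*0)) -> (((((x+z)+(z+3))*((2+y)*8))*((z*a)+(7*y)))+((((x+z)+(z+y))*((a*6)*(y+7)))*0))
Step 6: at R: ((((x+z)+(z+y))*((a*6)*(y+7)))*0) -> 0; overall: (((((x+z)+(z+3))*((2+y)*8))*((z*a)+(7*y)))+((((x+z)+(z+y))*((a*6)*(y+7)))*0)) -> (((((x+z)+(z+3))*((2+y)*8))*((z*a)+(7*y)))+0)
Step 7: at root: (((((x+z)+(z+3))*((2+y)*8))*((z*a)+(7*y)))+0) -> ((((x+z)+(z+3))*((2+y)*8))*((z*a)+(7*y))); overall: (((((x+z)+(z+3))*((2+y)*8))*((z*a)+(7*y)))+0) -> ((((x+z)+(z+3))*((2+y)*8))*((z*a)+(7*y)))
Fixed point: ((((x+z)+(z+3))*((2+y)*8))*((z*a)+(7*y)))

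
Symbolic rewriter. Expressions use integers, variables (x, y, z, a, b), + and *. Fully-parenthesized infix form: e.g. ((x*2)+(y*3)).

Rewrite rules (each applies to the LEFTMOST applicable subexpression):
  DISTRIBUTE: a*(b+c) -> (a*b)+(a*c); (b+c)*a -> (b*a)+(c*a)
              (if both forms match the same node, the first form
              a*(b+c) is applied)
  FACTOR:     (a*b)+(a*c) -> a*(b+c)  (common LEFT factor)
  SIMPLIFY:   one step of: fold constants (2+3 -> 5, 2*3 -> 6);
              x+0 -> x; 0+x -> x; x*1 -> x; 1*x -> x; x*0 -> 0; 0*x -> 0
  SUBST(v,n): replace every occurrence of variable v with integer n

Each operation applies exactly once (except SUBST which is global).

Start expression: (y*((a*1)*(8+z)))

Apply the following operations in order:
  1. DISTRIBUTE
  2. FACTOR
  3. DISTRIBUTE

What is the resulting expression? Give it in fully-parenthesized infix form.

Start: (y*((a*1)*(8+z)))
Apply DISTRIBUTE at R (target: ((a*1)*(8+z))): (y*((a*1)*(8+z))) -> (y*(((a*1)*8)+((a*1)*z)))
Apply FACTOR at R (target: (((a*1)*8)+((a*1)*z))): (y*(((a*1)*8)+((a*1)*z))) -> (y*((a*1)*(8+z)))
Apply DISTRIBUTE at R (target: ((a*1)*(8+z))): (y*((a*1)*(8+z))) -> (y*(((a*1)*8)+((a*1)*z)))

Answer: (y*(((a*1)*8)+((a*1)*z)))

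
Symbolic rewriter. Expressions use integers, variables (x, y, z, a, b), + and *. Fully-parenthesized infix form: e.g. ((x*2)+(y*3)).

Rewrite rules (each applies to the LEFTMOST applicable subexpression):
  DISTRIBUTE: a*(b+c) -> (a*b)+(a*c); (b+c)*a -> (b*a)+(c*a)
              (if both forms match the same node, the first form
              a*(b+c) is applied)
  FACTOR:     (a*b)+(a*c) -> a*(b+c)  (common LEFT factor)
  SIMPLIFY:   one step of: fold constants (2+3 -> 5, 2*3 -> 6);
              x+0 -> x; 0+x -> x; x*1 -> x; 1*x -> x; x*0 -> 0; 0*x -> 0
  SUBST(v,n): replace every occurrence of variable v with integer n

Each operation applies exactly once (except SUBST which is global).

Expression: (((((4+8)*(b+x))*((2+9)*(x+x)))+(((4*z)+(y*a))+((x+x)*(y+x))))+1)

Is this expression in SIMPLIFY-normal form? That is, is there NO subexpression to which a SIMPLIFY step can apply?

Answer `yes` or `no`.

Expression: (((((4+8)*(b+x))*((2+9)*(x+x)))+(((4*z)+(y*a))+((x+x)*(y+x))))+1)
Scanning for simplifiable subexpressions (pre-order)...
  at root: (((((4+8)*(b+x))*((2+9)*(x+x)))+(((4*z)+(y*a))+((x+x)*(y+x))))+1) (not simplifiable)
  at L: ((((4+8)*(b+x))*((2+9)*(x+x)))+(((4*z)+(y*a))+((x+x)*(y+x)))) (not simplifiable)
  at LL: (((4+8)*(b+x))*((2+9)*(x+x))) (not simplifiable)
  at LLL: ((4+8)*(b+x)) (not simplifiable)
  at LLLL: (4+8) (SIMPLIFIABLE)
  at LLLR: (b+x) (not simplifiable)
  at LLR: ((2+9)*(x+x)) (not simplifiable)
  at LLRL: (2+9) (SIMPLIFIABLE)
  at LLRR: (x+x) (not simplifiable)
  at LR: (((4*z)+(y*a))+((x+x)*(y+x))) (not simplifiable)
  at LRL: ((4*z)+(y*a)) (not simplifiable)
  at LRLL: (4*z) (not simplifiable)
  at LRLR: (y*a) (not simplifiable)
  at LRR: ((x+x)*(y+x)) (not simplifiable)
  at LRRL: (x+x) (not simplifiable)
  at LRRR: (y+x) (not simplifiable)
Found simplifiable subexpr at path LLLL: (4+8)
One SIMPLIFY step would give: ((((12*(b+x))*((2+9)*(x+x)))+(((4*z)+(y*a))+((x+x)*(y+x))))+1)
-> NOT in normal form.

Answer: no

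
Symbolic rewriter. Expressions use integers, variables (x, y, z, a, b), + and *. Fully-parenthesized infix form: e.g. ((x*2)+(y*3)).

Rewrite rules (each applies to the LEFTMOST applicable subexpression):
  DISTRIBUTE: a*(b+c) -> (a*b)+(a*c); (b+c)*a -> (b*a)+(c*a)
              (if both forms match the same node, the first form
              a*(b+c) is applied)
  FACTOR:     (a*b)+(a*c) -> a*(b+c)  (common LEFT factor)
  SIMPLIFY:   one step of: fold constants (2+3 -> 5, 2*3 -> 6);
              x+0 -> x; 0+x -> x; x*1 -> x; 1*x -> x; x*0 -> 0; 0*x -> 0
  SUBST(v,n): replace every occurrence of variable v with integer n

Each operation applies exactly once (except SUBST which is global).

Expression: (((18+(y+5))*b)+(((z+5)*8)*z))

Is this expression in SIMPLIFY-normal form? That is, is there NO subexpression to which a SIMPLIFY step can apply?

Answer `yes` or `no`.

Answer: yes

Derivation:
Expression: (((18+(y+5))*b)+(((z+5)*8)*z))
Scanning for simplifiable subexpressions (pre-order)...
  at root: (((18+(y+5))*b)+(((z+5)*8)*z)) (not simplifiable)
  at L: ((18+(y+5))*b) (not simplifiable)
  at LL: (18+(y+5)) (not simplifiable)
  at LLR: (y+5) (not simplifiable)
  at R: (((z+5)*8)*z) (not simplifiable)
  at RL: ((z+5)*8) (not simplifiable)
  at RLL: (z+5) (not simplifiable)
Result: no simplifiable subexpression found -> normal form.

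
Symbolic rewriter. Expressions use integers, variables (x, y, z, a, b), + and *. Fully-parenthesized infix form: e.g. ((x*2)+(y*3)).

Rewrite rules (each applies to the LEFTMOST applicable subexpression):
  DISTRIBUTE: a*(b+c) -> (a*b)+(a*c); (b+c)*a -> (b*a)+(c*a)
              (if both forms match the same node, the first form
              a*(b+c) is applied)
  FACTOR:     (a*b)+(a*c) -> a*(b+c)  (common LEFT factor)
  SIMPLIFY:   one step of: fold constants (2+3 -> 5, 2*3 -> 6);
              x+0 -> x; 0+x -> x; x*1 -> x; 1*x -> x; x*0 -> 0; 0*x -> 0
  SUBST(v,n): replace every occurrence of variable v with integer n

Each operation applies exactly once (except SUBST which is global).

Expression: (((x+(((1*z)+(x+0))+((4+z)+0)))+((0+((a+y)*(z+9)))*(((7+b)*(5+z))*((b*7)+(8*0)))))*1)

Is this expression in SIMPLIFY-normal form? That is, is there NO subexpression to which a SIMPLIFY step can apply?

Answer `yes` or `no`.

Answer: no

Derivation:
Expression: (((x+(((1*z)+(x+0))+((4+z)+0)))+((0+((a+y)*(z+9)))*(((7+b)*(5+z))*((b*7)+(8*0)))))*1)
Scanning for simplifiable subexpressions (pre-order)...
  at root: (((x+(((1*z)+(x+0))+((4+z)+0)))+((0+((a+y)*(z+9)))*(((7+b)*(5+z))*((b*7)+(8*0)))))*1) (SIMPLIFIABLE)
  at L: ((x+(((1*z)+(x+0))+((4+z)+0)))+((0+((a+y)*(z+9)))*(((7+b)*(5+z))*((b*7)+(8*0))))) (not simplifiable)
  at LL: (x+(((1*z)+(x+0))+((4+z)+0))) (not simplifiable)
  at LLR: (((1*z)+(x+0))+((4+z)+0)) (not simplifiable)
  at LLRL: ((1*z)+(x+0)) (not simplifiable)
  at LLRLL: (1*z) (SIMPLIFIABLE)
  at LLRLR: (x+0) (SIMPLIFIABLE)
  at LLRR: ((4+z)+0) (SIMPLIFIABLE)
  at LLRRL: (4+z) (not simplifiable)
  at LR: ((0+((a+y)*(z+9)))*(((7+b)*(5+z))*((b*7)+(8*0)))) (not simplifiable)
  at LRL: (0+((a+y)*(z+9))) (SIMPLIFIABLE)
  at LRLR: ((a+y)*(z+9)) (not simplifiable)
  at LRLRL: (a+y) (not simplifiable)
  at LRLRR: (z+9) (not simplifiable)
  at LRR: (((7+b)*(5+z))*((b*7)+(8*0))) (not simplifiable)
  at LRRL: ((7+b)*(5+z)) (not simplifiable)
  at LRRLL: (7+b) (not simplifiable)
  at LRRLR: (5+z) (not simplifiable)
  at LRRR: ((b*7)+(8*0)) (not simplifiable)
  at LRRRL: (b*7) (not simplifiable)
  at LRRRR: (8*0) (SIMPLIFIABLE)
Found simplifiable subexpr at path root: (((x+(((1*z)+(x+0))+((4+z)+0)))+((0+((a+y)*(z+9)))*(((7+b)*(5+z))*((b*7)+(8*0)))))*1)
One SIMPLIFY step would give: ((x+(((1*z)+(x+0))+((4+z)+0)))+((0+((a+y)*(z+9)))*(((7+b)*(5+z))*((b*7)+(8*0)))))
-> NOT in normal form.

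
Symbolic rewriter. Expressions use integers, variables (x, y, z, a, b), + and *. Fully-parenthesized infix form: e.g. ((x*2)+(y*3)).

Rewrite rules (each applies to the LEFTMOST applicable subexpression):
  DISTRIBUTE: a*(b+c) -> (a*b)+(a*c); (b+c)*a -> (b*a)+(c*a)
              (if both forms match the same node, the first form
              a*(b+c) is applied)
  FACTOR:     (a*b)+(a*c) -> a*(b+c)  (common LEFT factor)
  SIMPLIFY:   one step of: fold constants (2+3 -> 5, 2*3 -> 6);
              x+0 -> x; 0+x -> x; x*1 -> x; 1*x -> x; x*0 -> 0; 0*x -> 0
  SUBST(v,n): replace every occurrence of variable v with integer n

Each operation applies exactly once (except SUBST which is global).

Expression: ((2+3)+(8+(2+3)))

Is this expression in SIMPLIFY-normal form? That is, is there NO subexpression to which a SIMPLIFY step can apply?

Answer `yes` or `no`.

Expression: ((2+3)+(8+(2+3)))
Scanning for simplifiable subexpressions (pre-order)...
  at root: ((2+3)+(8+(2+3))) (not simplifiable)
  at L: (2+3) (SIMPLIFIABLE)
  at R: (8+(2+3)) (not simplifiable)
  at RR: (2+3) (SIMPLIFIABLE)
Found simplifiable subexpr at path L: (2+3)
One SIMPLIFY step would give: (5+(8+(2+3)))
-> NOT in normal form.

Answer: no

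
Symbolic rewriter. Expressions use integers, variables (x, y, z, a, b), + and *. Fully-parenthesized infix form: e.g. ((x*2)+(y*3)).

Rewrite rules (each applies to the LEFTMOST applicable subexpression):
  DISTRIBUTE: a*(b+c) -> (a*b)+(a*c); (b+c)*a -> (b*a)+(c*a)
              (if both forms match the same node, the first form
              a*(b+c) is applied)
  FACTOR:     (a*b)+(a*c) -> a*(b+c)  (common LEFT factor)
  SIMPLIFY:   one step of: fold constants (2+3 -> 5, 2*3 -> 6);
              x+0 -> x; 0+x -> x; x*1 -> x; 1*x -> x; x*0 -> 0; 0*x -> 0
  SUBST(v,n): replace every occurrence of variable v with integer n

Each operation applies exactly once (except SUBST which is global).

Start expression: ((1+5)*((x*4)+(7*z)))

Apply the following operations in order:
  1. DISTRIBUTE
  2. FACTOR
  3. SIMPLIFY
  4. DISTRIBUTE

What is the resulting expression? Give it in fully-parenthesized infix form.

Answer: ((6*(x*4))+(6*(7*z)))

Derivation:
Start: ((1+5)*((x*4)+(7*z)))
Apply DISTRIBUTE at root (target: ((1+5)*((x*4)+(7*z)))): ((1+5)*((x*4)+(7*z))) -> (((1+5)*(x*4))+((1+5)*(7*z)))
Apply FACTOR at root (target: (((1+5)*(x*4))+((1+5)*(7*z)))): (((1+5)*(x*4))+((1+5)*(7*z))) -> ((1+5)*((x*4)+(7*z)))
Apply SIMPLIFY at L (target: (1+5)): ((1+5)*((x*4)+(7*z))) -> (6*((x*4)+(7*z)))
Apply DISTRIBUTE at root (target: (6*((x*4)+(7*z)))): (6*((x*4)+(7*z))) -> ((6*(x*4))+(6*(7*z)))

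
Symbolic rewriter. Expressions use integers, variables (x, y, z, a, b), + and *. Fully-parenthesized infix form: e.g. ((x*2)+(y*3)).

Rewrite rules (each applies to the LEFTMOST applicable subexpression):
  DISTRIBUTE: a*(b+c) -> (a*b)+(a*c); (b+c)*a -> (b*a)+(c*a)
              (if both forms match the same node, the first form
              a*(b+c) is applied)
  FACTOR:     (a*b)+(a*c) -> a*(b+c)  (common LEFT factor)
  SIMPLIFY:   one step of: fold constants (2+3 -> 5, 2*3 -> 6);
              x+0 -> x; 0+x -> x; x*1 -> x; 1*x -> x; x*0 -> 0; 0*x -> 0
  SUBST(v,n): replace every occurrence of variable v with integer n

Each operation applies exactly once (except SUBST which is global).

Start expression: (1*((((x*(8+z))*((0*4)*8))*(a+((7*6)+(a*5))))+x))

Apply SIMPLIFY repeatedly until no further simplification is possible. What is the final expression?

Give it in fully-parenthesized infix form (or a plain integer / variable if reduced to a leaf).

Answer: x

Derivation:
Start: (1*((((x*(8+z))*((0*4)*8))*(a+((7*6)+(a*5))))+x))
Step 1: at root: (1*((((x*(8+z))*((0*4)*8))*(a+((7*6)+(a*5))))+x)) -> ((((x*(8+z))*((0*4)*8))*(a+((7*6)+(a*5))))+x); overall: (1*((((x*(8+z))*((0*4)*8))*(a+((7*6)+(a*5))))+x)) -> ((((x*(8+z))*((0*4)*8))*(a+((7*6)+(a*5))))+x)
Step 2: at LLRL: (0*4) -> 0; overall: ((((x*(8+z))*((0*4)*8))*(a+((7*6)+(a*5))))+x) -> ((((x*(8+z))*(0*8))*(a+((7*6)+(a*5))))+x)
Step 3: at LLR: (0*8) -> 0; overall: ((((x*(8+z))*(0*8))*(a+((7*6)+(a*5))))+x) -> ((((x*(8+z))*0)*(a+((7*6)+(a*5))))+x)
Step 4: at LL: ((x*(8+z))*0) -> 0; overall: ((((x*(8+z))*0)*(a+((7*6)+(a*5))))+x) -> ((0*(a+((7*6)+(a*5))))+x)
Step 5: at L: (0*(a+((7*6)+(a*5)))) -> 0; overall: ((0*(a+((7*6)+(a*5))))+x) -> (0+x)
Step 6: at root: (0+x) -> x; overall: (0+x) -> x
Fixed point: x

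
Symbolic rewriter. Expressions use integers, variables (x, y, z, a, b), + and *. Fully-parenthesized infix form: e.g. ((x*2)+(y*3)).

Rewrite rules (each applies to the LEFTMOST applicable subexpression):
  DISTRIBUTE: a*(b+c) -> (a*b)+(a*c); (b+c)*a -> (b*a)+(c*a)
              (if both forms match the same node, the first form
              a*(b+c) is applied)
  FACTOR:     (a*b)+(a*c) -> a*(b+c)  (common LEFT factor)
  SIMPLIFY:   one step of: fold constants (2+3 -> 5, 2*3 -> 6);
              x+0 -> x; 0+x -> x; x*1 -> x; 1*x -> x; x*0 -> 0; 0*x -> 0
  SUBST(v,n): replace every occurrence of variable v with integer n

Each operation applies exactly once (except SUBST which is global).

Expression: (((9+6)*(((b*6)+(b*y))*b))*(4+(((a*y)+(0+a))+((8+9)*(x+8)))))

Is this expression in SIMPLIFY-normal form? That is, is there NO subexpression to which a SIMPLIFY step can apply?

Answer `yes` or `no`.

Expression: (((9+6)*(((b*6)+(b*y))*b))*(4+(((a*y)+(0+a))+((8+9)*(x+8)))))
Scanning for simplifiable subexpressions (pre-order)...
  at root: (((9+6)*(((b*6)+(b*y))*b))*(4+(((a*y)+(0+a))+((8+9)*(x+8))))) (not simplifiable)
  at L: ((9+6)*(((b*6)+(b*y))*b)) (not simplifiable)
  at LL: (9+6) (SIMPLIFIABLE)
  at LR: (((b*6)+(b*y))*b) (not simplifiable)
  at LRL: ((b*6)+(b*y)) (not simplifiable)
  at LRLL: (b*6) (not simplifiable)
  at LRLR: (b*y) (not simplifiable)
  at R: (4+(((a*y)+(0+a))+((8+9)*(x+8)))) (not simplifiable)
  at RR: (((a*y)+(0+a))+((8+9)*(x+8))) (not simplifiable)
  at RRL: ((a*y)+(0+a)) (not simplifiable)
  at RRLL: (a*y) (not simplifiable)
  at RRLR: (0+a) (SIMPLIFIABLE)
  at RRR: ((8+9)*(x+8)) (not simplifiable)
  at RRRL: (8+9) (SIMPLIFIABLE)
  at RRRR: (x+8) (not simplifiable)
Found simplifiable subexpr at path LL: (9+6)
One SIMPLIFY step would give: ((15*(((b*6)+(b*y))*b))*(4+(((a*y)+(0+a))+((8+9)*(x+8)))))
-> NOT in normal form.

Answer: no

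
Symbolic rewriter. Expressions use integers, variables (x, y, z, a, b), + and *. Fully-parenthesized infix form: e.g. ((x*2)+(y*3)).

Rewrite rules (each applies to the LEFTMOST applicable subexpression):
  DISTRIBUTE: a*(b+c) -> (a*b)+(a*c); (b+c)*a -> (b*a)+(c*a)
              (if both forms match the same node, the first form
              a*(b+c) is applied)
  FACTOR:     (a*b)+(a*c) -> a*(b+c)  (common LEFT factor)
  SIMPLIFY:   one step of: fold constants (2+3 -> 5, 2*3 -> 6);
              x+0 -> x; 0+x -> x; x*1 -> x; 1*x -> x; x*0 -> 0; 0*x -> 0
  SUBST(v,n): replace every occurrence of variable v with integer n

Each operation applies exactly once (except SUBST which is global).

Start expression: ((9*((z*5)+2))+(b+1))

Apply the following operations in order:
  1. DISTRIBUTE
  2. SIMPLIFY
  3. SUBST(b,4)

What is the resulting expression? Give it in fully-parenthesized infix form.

Start: ((9*((z*5)+2))+(b+1))
Apply DISTRIBUTE at L (target: (9*((z*5)+2))): ((9*((z*5)+2))+(b+1)) -> (((9*(z*5))+(9*2))+(b+1))
Apply SIMPLIFY at LR (target: (9*2)): (((9*(z*5))+(9*2))+(b+1)) -> (((9*(z*5))+18)+(b+1))
Apply SUBST(b,4): (((9*(z*5))+18)+(b+1)) -> (((9*(z*5))+18)+(4+1))

Answer: (((9*(z*5))+18)+(4+1))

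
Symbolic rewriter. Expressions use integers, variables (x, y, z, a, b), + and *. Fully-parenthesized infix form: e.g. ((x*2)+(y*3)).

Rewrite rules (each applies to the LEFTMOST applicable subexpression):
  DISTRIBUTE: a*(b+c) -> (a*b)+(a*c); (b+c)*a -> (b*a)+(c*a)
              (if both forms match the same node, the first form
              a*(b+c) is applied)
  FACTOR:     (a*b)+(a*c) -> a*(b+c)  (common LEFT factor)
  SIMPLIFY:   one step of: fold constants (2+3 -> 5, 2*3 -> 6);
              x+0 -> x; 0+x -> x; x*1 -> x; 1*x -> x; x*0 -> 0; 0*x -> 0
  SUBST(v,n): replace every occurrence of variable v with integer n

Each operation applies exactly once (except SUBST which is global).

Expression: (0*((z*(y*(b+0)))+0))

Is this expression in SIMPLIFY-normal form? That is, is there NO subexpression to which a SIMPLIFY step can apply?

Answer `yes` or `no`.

Answer: no

Derivation:
Expression: (0*((z*(y*(b+0)))+0))
Scanning for simplifiable subexpressions (pre-order)...
  at root: (0*((z*(y*(b+0)))+0)) (SIMPLIFIABLE)
  at R: ((z*(y*(b+0)))+0) (SIMPLIFIABLE)
  at RL: (z*(y*(b+0))) (not simplifiable)
  at RLR: (y*(b+0)) (not simplifiable)
  at RLRR: (b+0) (SIMPLIFIABLE)
Found simplifiable subexpr at path root: (0*((z*(y*(b+0)))+0))
One SIMPLIFY step would give: 0
-> NOT in normal form.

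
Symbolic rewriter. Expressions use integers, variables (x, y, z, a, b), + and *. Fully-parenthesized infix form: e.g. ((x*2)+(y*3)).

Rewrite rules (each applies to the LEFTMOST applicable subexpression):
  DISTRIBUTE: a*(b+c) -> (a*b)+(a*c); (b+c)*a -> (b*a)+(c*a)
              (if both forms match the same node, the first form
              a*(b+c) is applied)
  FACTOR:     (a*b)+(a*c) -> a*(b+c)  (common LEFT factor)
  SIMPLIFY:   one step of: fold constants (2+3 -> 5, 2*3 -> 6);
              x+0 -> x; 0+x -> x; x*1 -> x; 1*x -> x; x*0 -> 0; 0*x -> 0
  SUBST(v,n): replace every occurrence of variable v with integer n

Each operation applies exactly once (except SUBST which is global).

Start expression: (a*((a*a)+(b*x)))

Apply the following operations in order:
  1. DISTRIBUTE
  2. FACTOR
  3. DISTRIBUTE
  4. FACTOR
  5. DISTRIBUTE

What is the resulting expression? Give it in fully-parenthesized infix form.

Answer: ((a*(a*a))+(a*(b*x)))

Derivation:
Start: (a*((a*a)+(b*x)))
Apply DISTRIBUTE at root (target: (a*((a*a)+(b*x)))): (a*((a*a)+(b*x))) -> ((a*(a*a))+(a*(b*x)))
Apply FACTOR at root (target: ((a*(a*a))+(a*(b*x)))): ((a*(a*a))+(a*(b*x))) -> (a*((a*a)+(b*x)))
Apply DISTRIBUTE at root (target: (a*((a*a)+(b*x)))): (a*((a*a)+(b*x))) -> ((a*(a*a))+(a*(b*x)))
Apply FACTOR at root (target: ((a*(a*a))+(a*(b*x)))): ((a*(a*a))+(a*(b*x))) -> (a*((a*a)+(b*x)))
Apply DISTRIBUTE at root (target: (a*((a*a)+(b*x)))): (a*((a*a)+(b*x))) -> ((a*(a*a))+(a*(b*x)))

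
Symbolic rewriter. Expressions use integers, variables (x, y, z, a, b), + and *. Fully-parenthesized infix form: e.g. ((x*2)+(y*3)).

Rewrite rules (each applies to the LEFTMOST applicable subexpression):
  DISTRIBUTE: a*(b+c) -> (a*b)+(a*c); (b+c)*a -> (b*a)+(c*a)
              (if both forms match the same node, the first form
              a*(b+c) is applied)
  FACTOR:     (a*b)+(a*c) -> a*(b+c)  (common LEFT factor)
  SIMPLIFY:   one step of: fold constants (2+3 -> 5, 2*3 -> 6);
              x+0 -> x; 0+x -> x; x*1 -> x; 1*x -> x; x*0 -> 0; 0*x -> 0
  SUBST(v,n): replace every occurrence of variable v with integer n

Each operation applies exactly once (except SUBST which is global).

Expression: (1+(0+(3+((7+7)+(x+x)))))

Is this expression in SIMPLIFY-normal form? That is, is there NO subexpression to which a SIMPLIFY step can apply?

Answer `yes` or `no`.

Answer: no

Derivation:
Expression: (1+(0+(3+((7+7)+(x+x)))))
Scanning for simplifiable subexpressions (pre-order)...
  at root: (1+(0+(3+((7+7)+(x+x))))) (not simplifiable)
  at R: (0+(3+((7+7)+(x+x)))) (SIMPLIFIABLE)
  at RR: (3+((7+7)+(x+x))) (not simplifiable)
  at RRR: ((7+7)+(x+x)) (not simplifiable)
  at RRRL: (7+7) (SIMPLIFIABLE)
  at RRRR: (x+x) (not simplifiable)
Found simplifiable subexpr at path R: (0+(3+((7+7)+(x+x))))
One SIMPLIFY step would give: (1+(3+((7+7)+(x+x))))
-> NOT in normal form.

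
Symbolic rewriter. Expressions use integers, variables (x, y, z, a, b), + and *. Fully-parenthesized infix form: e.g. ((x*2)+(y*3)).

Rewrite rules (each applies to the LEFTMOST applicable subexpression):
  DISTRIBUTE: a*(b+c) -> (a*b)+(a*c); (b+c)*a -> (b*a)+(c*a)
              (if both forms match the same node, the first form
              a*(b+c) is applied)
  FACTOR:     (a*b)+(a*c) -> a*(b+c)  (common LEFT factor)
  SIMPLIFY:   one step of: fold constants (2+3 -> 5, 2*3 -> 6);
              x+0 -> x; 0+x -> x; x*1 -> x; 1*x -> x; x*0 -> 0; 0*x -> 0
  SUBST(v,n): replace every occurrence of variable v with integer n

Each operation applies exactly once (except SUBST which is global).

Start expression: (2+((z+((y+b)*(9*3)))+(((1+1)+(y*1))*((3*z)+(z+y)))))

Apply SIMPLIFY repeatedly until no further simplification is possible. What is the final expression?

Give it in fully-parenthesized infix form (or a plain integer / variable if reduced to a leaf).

Start: (2+((z+((y+b)*(9*3)))+(((1+1)+(y*1))*((3*z)+(z+y)))))
Step 1: at RLRR: (9*3) -> 27; overall: (2+((z+((y+b)*(9*3)))+(((1+1)+(y*1))*((3*z)+(z+y))))) -> (2+((z+((y+b)*27))+(((1+1)+(y*1))*((3*z)+(z+y)))))
Step 2: at RRLL: (1+1) -> 2; overall: (2+((z+((y+b)*27))+(((1+1)+(y*1))*((3*z)+(z+y))))) -> (2+((z+((y+b)*27))+((2+(y*1))*((3*z)+(z+y)))))
Step 3: at RRLR: (y*1) -> y; overall: (2+((z+((y+b)*27))+((2+(y*1))*((3*z)+(z+y))))) -> (2+((z+((y+b)*27))+((2+y)*((3*z)+(z+y)))))
Fixed point: (2+((z+((y+b)*27))+((2+y)*((3*z)+(z+y)))))

Answer: (2+((z+((y+b)*27))+((2+y)*((3*z)+(z+y)))))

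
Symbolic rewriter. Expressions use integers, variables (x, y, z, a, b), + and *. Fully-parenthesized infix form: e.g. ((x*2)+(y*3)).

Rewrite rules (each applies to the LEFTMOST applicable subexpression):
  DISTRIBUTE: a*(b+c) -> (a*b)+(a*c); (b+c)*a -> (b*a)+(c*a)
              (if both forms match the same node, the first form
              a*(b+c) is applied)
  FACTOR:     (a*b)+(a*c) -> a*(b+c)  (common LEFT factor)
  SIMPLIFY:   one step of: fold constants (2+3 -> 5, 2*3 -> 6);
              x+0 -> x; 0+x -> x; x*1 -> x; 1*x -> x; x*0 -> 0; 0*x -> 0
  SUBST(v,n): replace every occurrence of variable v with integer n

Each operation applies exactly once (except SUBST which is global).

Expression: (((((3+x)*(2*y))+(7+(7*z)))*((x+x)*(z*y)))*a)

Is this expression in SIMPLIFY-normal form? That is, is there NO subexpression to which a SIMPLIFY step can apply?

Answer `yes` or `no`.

Expression: (((((3+x)*(2*y))+(7+(7*z)))*((x+x)*(z*y)))*a)
Scanning for simplifiable subexpressions (pre-order)...
  at root: (((((3+x)*(2*y))+(7+(7*z)))*((x+x)*(z*y)))*a) (not simplifiable)
  at L: ((((3+x)*(2*y))+(7+(7*z)))*((x+x)*(z*y))) (not simplifiable)
  at LL: (((3+x)*(2*y))+(7+(7*z))) (not simplifiable)
  at LLL: ((3+x)*(2*y)) (not simplifiable)
  at LLLL: (3+x) (not simplifiable)
  at LLLR: (2*y) (not simplifiable)
  at LLR: (7+(7*z)) (not simplifiable)
  at LLRR: (7*z) (not simplifiable)
  at LR: ((x+x)*(z*y)) (not simplifiable)
  at LRL: (x+x) (not simplifiable)
  at LRR: (z*y) (not simplifiable)
Result: no simplifiable subexpression found -> normal form.

Answer: yes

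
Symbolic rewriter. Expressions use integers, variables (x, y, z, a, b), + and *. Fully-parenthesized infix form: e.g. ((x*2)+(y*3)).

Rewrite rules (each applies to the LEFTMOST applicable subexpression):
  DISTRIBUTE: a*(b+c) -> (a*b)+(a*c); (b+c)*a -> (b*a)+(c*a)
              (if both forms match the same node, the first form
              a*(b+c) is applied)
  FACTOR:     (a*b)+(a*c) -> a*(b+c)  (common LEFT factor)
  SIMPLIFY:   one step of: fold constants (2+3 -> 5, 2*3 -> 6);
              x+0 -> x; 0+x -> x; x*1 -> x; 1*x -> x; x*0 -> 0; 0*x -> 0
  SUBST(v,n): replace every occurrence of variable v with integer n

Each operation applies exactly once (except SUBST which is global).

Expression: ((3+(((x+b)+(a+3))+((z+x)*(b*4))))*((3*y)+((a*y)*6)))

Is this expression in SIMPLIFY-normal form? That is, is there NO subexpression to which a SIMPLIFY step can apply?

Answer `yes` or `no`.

Answer: yes

Derivation:
Expression: ((3+(((x+b)+(a+3))+((z+x)*(b*4))))*((3*y)+((a*y)*6)))
Scanning for simplifiable subexpressions (pre-order)...
  at root: ((3+(((x+b)+(a+3))+((z+x)*(b*4))))*((3*y)+((a*y)*6))) (not simplifiable)
  at L: (3+(((x+b)+(a+3))+((z+x)*(b*4)))) (not simplifiable)
  at LR: (((x+b)+(a+3))+((z+x)*(b*4))) (not simplifiable)
  at LRL: ((x+b)+(a+3)) (not simplifiable)
  at LRLL: (x+b) (not simplifiable)
  at LRLR: (a+3) (not simplifiable)
  at LRR: ((z+x)*(b*4)) (not simplifiable)
  at LRRL: (z+x) (not simplifiable)
  at LRRR: (b*4) (not simplifiable)
  at R: ((3*y)+((a*y)*6)) (not simplifiable)
  at RL: (3*y) (not simplifiable)
  at RR: ((a*y)*6) (not simplifiable)
  at RRL: (a*y) (not simplifiable)
Result: no simplifiable subexpression found -> normal form.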